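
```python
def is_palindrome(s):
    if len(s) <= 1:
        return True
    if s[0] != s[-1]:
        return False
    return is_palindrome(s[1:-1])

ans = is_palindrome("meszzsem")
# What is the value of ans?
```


is_palindrome("meszzsem")
"meszzsem": s[0]='m' == s[-1]='m' -> is_palindrome("eszzse")
"eszzse": s[0]='e' == s[-1]='e' -> is_palindrome("szzs")
"szzs": s[0]='s' == s[-1]='s' -> is_palindrome("zz")
"zz": s[0]='z' == s[-1]='z' -> is_palindrome("")
"": len <= 1 -> True
= True


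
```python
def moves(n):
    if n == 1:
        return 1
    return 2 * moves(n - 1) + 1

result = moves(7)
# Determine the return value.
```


moves(7)
= 2 * moves(6) + 1
= 2 * (2 * moves(5) + 1) + 1
= 2 * (2 * (2 * moves(4) + 1) + 1) + 1
= 2 * (2 * (2 * (2 * moves(3) + 1) + 1) + 1) + 1
= 2 * (2 * (2 * (2 * (2 * moves(2) + 1) + 1) + 1) + 1) + 1
= 2 * (2 * (2 * (2 * (2 * (2 * moves(1) + 1) + 1) + 1) + 1) + 1) + 1
Now compute bottom-up:
moves(1) = 1
moves(2) = 2 * 1 + 1 = 3
moves(3) = 2 * 3 + 1 = 7
moves(4) = 2 * 7 + 1 = 15
moves(5) = 2 * 15 + 1 = 31
moves(6) = 2 * 31 + 1 = 63
moves(7) = 2 * 63 + 1 = 127
= 127


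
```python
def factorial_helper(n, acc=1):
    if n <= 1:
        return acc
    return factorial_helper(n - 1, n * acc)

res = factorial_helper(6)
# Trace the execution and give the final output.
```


factorial_helper(6, 1)
= factorial_helper(5, 6 * 1) = factorial_helper(5, 6)
= factorial_helper(4, 5 * 6) = factorial_helper(4, 30)
= factorial_helper(3, 4 * 30) = factorial_helper(3, 120)
= factorial_helper(2, 3 * 120) = factorial_helper(2, 360)
= factorial_helper(1, 2 * 360) = factorial_helper(1, 720)
n <= 1, return acc = 720


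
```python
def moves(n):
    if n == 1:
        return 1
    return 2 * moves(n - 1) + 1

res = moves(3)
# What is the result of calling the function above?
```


moves(3)
= 2 * moves(2) + 1
= 2 * (2 * moves(1) + 1) + 1
Now compute bottom-up:
moves(1) = 1
moves(2) = 2 * 1 + 1 = 3
moves(3) = 2 * 3 + 1 = 7
= 7


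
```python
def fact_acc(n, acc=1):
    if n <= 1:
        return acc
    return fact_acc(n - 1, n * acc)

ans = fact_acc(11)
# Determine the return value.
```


fact_acc(11, 1)
= fact_acc(10, 11 * 1) = fact_acc(10, 11)
= fact_acc(9, 10 * 11) = fact_acc(9, 110)
= fact_acc(8, 9 * 110) = fact_acc(8, 990)
= fact_acc(7, 8 * 990) = fact_acc(7, 7920)
= fact_acc(6, 7 * 7920) = fact_acc(6, 55440)
= fact_acc(5, 6 * 55440) = fact_acc(5, 332640)
= fact_acc(4, 5 * 332640) = fact_acc(4, 1663200)
= fact_acc(3, 4 * 1663200) = fact_acc(3, 6652800)
= fact_acc(2, 3 * 6652800) = fact_acc(2, 19958400)
= fact_acc(1, 2 * 19958400) = fact_acc(1, 39916800)
n <= 1, return acc = 39916800


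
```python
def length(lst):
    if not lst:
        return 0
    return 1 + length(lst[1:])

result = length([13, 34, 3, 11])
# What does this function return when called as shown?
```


length([13, 34, 3, 11])
= 1 + length([34, 3, 11])
= 1 + 1 + length([3, 11])
= 1 + 1 + 1 + length([11])
= 1 + 1 + 1 + 1 + length([])
= 1 + 1 + 1 + 1 + 0
= 4


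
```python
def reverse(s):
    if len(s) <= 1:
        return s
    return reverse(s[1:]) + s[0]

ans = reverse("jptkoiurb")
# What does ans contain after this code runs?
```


reverse("jptkoiurb")
= reverse("ptkoiurb") + "j"
= reverse("tkoiurb") + "p" + "j"
= reverse("koiurb") + "t" + "p" + "j"
= reverse("oiurb") + "k" + "t" + "p" + "j"
= reverse("iurb") + "o" + "k" + "t" + "p" + "j"
= reverse("urb") + "i" + "o" + "k" + "t" + "p" + "j"
= reverse("rb") + "u" + "i" + "o" + "k" + "t" + "p" + "j"
= reverse("b") + "r" + "u" + "i" + "o" + "k" + "t" + "p" + "j"
= "b" + "r" + "u" + "i" + "o" + "k" + "t" + "p" + "j"
= "bruioktpj"


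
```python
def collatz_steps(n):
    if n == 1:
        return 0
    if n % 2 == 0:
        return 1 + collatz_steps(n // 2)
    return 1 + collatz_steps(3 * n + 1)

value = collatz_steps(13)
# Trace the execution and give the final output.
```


collatz_steps(13)
13 is odd -> 3*13+1 = 40 -> collatz_steps(40)
40 is even -> collatz_steps(20)
20 is even -> collatz_steps(10)
10 is even -> collatz_steps(5)
5 is odd -> 3*5+1 = 16 -> collatz_steps(16)
16 is even -> collatz_steps(8)
8 is even -> collatz_steps(4)
4 is even -> collatz_steps(2)
2 is even -> collatz_steps(1)
Reached 1 after 9 steps
= 9


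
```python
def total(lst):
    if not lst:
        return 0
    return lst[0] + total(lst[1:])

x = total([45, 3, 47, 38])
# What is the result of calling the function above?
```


total([45, 3, 47, 38])
= 45 + total([3, 47, 38])
= 45 + 3 + total([47, 38])
= 45 + 3 + 47 + total([38])
= 45 + 3 + 47 + 38 + total([])
= 45 + 3 + 47 + 38 + 0
= 133


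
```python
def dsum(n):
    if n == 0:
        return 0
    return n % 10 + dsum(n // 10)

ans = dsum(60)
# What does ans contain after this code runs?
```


dsum(60)
= 0 + dsum(6)
= 0 + 6 + dsum(0)
= 0 + 6 + 0
= 6


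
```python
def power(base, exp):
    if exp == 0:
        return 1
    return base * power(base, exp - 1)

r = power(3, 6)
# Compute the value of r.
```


power(3, 6)
= 3 * power(3, 5)
= 3 * 3 * power(3, 4)
= 3 * 3 * 3 * power(3, 3)
= 3 * 3 * 3 * 3 * power(3, 2)
= 3 * 3 * 3 * 3 * 3 * power(3, 1)
= 3 * 3 * 3 * 3 * 3 * 3 * power(3, 0)
= 3 * 3 * 3 * 3 * 3 * 3 * 1
= 729


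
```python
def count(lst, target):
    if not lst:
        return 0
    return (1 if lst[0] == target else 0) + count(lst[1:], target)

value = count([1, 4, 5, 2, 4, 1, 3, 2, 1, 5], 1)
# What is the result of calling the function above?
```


count([1, 4, 5, 2, 4, 1, 3, 2, 1, 5], 1)
lst[0]=1 == 1: 1 + count([4, 5, 2, 4, 1, 3, 2, 1, 5], 1)
lst[0]=4 != 1: 0 + count([5, 2, 4, 1, 3, 2, 1, 5], 1)
lst[0]=5 != 1: 0 + count([2, 4, 1, 3, 2, 1, 5], 1)
lst[0]=2 != 1: 0 + count([4, 1, 3, 2, 1, 5], 1)
lst[0]=4 != 1: 0 + count([1, 3, 2, 1, 5], 1)
lst[0]=1 == 1: 1 + count([3, 2, 1, 5], 1)
lst[0]=3 != 1: 0 + count([2, 1, 5], 1)
lst[0]=2 != 1: 0 + count([1, 5], 1)
lst[0]=1 == 1: 1 + count([5], 1)
lst[0]=5 != 1: 0 + count([], 1)
= 3


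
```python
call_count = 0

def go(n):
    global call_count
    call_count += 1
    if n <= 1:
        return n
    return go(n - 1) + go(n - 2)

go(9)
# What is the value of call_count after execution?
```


go(9) calls go(8) and go(7); each non-base call branches into two more.
Let C(k) = total number of calls made by go(k), including the call to go(k) itself.
Base cases: C(0) = 1, C(1) = 1
Recurrence: C(k) = 1 + C(k-1) + C(k-2)
  C(2) = 1 + C(1) + C(0) = 1 + 1 + 1 = 3
  C(3) = 1 + C(2) + C(1) = 1 + 3 + 1 = 5
  C(4) = 1 + C(3) + C(2) = 1 + 5 + 3 = 9
  C(5) = 1 + C(4) + C(3) = 1 + 9 + 5 = 15
  C(6) = 1 + C(5) + C(4) = 1 + 15 + 9 = 25
  C(7) = 1 + C(6) + C(5) = 1 + 25 + 15 = 41
  C(8) = 1 + C(7) + C(6) = 1 + 41 + 25 = 67
  C(9) = 1 + C(8) + C(7) = 1 + 67 + 41 = 109
Total calls = C(9) = 109


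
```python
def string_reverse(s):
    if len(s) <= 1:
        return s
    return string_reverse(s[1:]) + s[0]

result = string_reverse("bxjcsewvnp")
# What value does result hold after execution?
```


string_reverse("bxjcsewvnp")
= string_reverse("xjcsewvnp") + "b"
= string_reverse("jcsewvnp") + "x" + "b"
= string_reverse("csewvnp") + "j" + "x" + "b"
= string_reverse("sewvnp") + "c" + "j" + "x" + "b"
= string_reverse("ewvnp") + "s" + "c" + "j" + "x" + "b"
= string_reverse("wvnp") + "e" + "s" + "c" + "j" + "x" + "b"
= string_reverse("vnp") + "w" + "e" + "s" + "c" + "j" + "x" + "b"
= string_reverse("np") + "v" + "w" + "e" + "s" + "c" + "j" + "x" + "b"
= string_reverse("p") + "n" + "v" + "w" + "e" + "s" + "c" + "j" + "x" + "b"
= "p" + "n" + "v" + "w" + "e" + "s" + "c" + "j" + "x" + "b"
= "pnvwescjxb"


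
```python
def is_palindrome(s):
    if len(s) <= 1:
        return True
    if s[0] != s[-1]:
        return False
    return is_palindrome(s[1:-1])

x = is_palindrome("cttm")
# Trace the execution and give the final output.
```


is_palindrome("cttm")
"cttm": s[0]='c' != s[-1]='m' -> False
= False


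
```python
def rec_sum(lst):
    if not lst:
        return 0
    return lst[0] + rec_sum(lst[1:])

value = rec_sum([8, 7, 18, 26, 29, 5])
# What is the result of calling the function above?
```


rec_sum([8, 7, 18, 26, 29, 5])
= 8 + rec_sum([7, 18, 26, 29, 5])
= 8 + 7 + rec_sum([18, 26, 29, 5])
= 8 + 7 + 18 + rec_sum([26, 29, 5])
= 8 + 7 + 18 + 26 + rec_sum([29, 5])
= 8 + 7 + 18 + 26 + 29 + rec_sum([5])
= 8 + 7 + 18 + 26 + 29 + 5 + rec_sum([])
= 8 + 7 + 18 + 26 + 29 + 5 + 0
= 93


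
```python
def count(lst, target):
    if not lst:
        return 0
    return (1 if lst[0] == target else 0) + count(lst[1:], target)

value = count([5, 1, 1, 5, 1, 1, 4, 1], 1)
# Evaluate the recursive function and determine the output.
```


count([5, 1, 1, 5, 1, 1, 4, 1], 1)
lst[0]=5 != 1: 0 + count([1, 1, 5, 1, 1, 4, 1], 1)
lst[0]=1 == 1: 1 + count([1, 5, 1, 1, 4, 1], 1)
lst[0]=1 == 1: 1 + count([5, 1, 1, 4, 1], 1)
lst[0]=5 != 1: 0 + count([1, 1, 4, 1], 1)
lst[0]=1 == 1: 1 + count([1, 4, 1], 1)
lst[0]=1 == 1: 1 + count([4, 1], 1)
lst[0]=4 != 1: 0 + count([1], 1)
lst[0]=1 == 1: 1 + count([], 1)
= 5


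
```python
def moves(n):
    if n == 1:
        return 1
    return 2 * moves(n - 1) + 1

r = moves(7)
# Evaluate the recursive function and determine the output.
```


moves(7)
= 2 * moves(6) + 1
= 2 * (2 * moves(5) + 1) + 1
= 2 * (2 * (2 * moves(4) + 1) + 1) + 1
= 2 * (2 * (2 * (2 * moves(3) + 1) + 1) + 1) + 1
= 2 * (2 * (2 * (2 * (2 * moves(2) + 1) + 1) + 1) + 1) + 1
= 2 * (2 * (2 * (2 * (2 * (2 * moves(1) + 1) + 1) + 1) + 1) + 1) + 1
Now compute bottom-up:
moves(1) = 1
moves(2) = 2 * 1 + 1 = 3
moves(3) = 2 * 3 + 1 = 7
moves(4) = 2 * 7 + 1 = 15
moves(5) = 2 * 15 + 1 = 31
moves(6) = 2 * 31 + 1 = 63
moves(7) = 2 * 63 + 1 = 127
= 127


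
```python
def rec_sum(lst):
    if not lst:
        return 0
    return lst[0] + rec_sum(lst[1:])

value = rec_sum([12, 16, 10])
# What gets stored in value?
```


rec_sum([12, 16, 10])
= 12 + rec_sum([16, 10])
= 12 + 16 + rec_sum([10])
= 12 + 16 + 10 + rec_sum([])
= 12 + 16 + 10 + 0
= 38


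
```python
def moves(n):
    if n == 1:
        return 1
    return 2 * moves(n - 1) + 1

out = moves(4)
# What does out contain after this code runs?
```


moves(4)
= 2 * moves(3) + 1
= 2 * (2 * moves(2) + 1) + 1
= 2 * (2 * (2 * moves(1) + 1) + 1) + 1
Now compute bottom-up:
moves(1) = 1
moves(2) = 2 * 1 + 1 = 3
moves(3) = 2 * 3 + 1 = 7
moves(4) = 2 * 7 + 1 = 15
= 15


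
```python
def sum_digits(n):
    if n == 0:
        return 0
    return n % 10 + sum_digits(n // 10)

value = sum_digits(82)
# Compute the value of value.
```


sum_digits(82)
= 2 + sum_digits(8)
= 2 + 8 + sum_digits(0)
= 2 + 8 + 0
= 10


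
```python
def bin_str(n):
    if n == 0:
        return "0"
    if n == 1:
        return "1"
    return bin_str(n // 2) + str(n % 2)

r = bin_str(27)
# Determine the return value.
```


bin_str(27)
= bin_str(13) + "1"
= bin_str(6) + "1" + "1"
= bin_str(3) + "0" + "1" + "1"
= bin_str(1) + "1" + "0" + "1" + "1"
= "1" + "1" + "0" + "1" + "1"
= "11011"


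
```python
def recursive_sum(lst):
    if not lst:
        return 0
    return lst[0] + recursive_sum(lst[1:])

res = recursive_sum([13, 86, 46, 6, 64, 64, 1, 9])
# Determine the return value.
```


recursive_sum([13, 86, 46, 6, 64, 64, 1, 9])
= 13 + recursive_sum([86, 46, 6, 64, 64, 1, 9])
= 13 + 86 + recursive_sum([46, 6, 64, 64, 1, 9])
= 13 + 86 + 46 + recursive_sum([6, 64, 64, 1, 9])
= 13 + 86 + 46 + 6 + recursive_sum([64, 64, 1, 9])
= 13 + 86 + 46 + 6 + 64 + recursive_sum([64, 1, 9])
= 13 + 86 + 46 + 6 + 64 + 64 + recursive_sum([1, 9])
= 13 + 86 + 46 + 6 + 64 + 64 + 1 + recursive_sum([9])
= 13 + 86 + 46 + 6 + 64 + 64 + 1 + 9 + recursive_sum([])
= 13 + 86 + 46 + 6 + 64 + 64 + 1 + 9 + 0
= 289


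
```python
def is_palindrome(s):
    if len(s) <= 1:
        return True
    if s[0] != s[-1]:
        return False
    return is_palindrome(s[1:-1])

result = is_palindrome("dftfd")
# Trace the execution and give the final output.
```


is_palindrome("dftfd")
"dftfd": s[0]='d' == s[-1]='d' -> is_palindrome("ftf")
"ftf": s[0]='f' == s[-1]='f' -> is_palindrome("t")
"t": len <= 1 -> True
= True


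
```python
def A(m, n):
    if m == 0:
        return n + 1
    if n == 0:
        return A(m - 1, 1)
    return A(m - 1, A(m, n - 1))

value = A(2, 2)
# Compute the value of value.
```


A(2, 2)
= A(1, A(2, 1))
First compute A(2, 1) = 5
= A(1, 5)
= 7


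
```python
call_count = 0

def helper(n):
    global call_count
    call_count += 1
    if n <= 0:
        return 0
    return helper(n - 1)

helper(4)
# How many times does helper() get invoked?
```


helper(4) calls helper(3) calls ... calls helper(0)
Total calls: 4 + 1 (for base case) = 5


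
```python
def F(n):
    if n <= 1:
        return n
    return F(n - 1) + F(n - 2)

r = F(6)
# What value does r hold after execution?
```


F(6)
= F(5) + F(4)
= (F(4) + F(3)) + F(4)
Computing bottom-up: F(0)=0, F(1)=1, F(2)=1, F(3)=2, F(4)=3, F(5)=5, F(6)=8
= 8


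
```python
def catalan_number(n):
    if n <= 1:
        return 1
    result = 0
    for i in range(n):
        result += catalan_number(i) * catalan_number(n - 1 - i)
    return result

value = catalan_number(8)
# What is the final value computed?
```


catalan_number(8)
= sum of catalan_number(i) * catalan_number(8-1-i) for i in 0..7
First compute sub-values bottom-up:
  catalan_number(0) = 1, catalan_number(1) = 1
  catalan_number(2) = 1*1 + 1*1 = 2
  catalan_number(3) = 1*2 + 1*1 + 2*1 = 5
  catalan_number(4) = 1*5 + 1*2 + 2*1 + 5*1 = 14
  catalan_number(5) = 1*14 + 1*5 + 2*2 + 5*1 + 14*1 = 42
  catalan_number(6) = 1*42 + 1*14 + 2*5 + 5*2 + 14*1 + 42*1 = 132
  catalan_number(7) = 1*132 + 1*42 + 2*14 + 5*5 + 14*2 + 42*1 + 132*1 = 429
Now catalan_number(8):
  catalan_number(0)*catalan_number(7) = 1*429 = 429
  catalan_number(1)*catalan_number(6) = 1*132 = 132
  catalan_number(2)*catalan_number(5) = 2*42 = 84
  catalan_number(3)*catalan_number(4) = 5*14 = 70
  catalan_number(4)*catalan_number(3) = 14*5 = 70
  catalan_number(5)*catalan_number(2) = 42*2 = 84
  catalan_number(6)*catalan_number(1) = 132*1 = 132
  catalan_number(7)*catalan_number(0) = 429*1 = 429
= 429 + 132 + 84 + 70 + 70 + 84 + 132 + 429
= 1430


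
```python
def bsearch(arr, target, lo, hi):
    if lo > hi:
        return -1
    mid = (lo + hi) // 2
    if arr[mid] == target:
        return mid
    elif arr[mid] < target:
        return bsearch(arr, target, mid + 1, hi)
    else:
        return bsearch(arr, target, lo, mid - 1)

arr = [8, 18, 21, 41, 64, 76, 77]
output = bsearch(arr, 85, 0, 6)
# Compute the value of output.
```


bsearch(arr, 85, 0, 6)
lo=0, hi=6, mid=3, arr[mid]=41
41 < 85, search right half
lo=4, hi=6, mid=5, arr[mid]=76
76 < 85, search right half
lo=6, hi=6, mid=6, arr[mid]=77
77 < 85, search right half
lo > hi, target not found, return -1
= -1


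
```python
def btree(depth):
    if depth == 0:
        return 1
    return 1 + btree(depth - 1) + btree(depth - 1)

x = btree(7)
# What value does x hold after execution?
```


btree(7)
= 1 + btree(6) + btree(6)
= 1 + 2 * btree(6)
btree(k) = 2^(k+1) - 1
btree(0) = 1
btree(1) = 3
btree(2) = 7
btree(3) = 15
btree(4) = 31
btree(7) = 2^8 - 1 = 255


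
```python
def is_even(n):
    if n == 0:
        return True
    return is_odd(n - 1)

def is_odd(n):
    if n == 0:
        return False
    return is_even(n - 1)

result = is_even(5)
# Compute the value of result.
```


is_even(5)
= is_odd(4)
= is_even(3)
= is_odd(2)
= is_even(1)
= is_odd(0)
n == 0: return False
= False


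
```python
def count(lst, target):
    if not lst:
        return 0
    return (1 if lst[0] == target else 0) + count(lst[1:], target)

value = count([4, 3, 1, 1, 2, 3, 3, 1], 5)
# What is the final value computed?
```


count([4, 3, 1, 1, 2, 3, 3, 1], 5)
lst[0]=4 != 5: 0 + count([3, 1, 1, 2, 3, 3, 1], 5)
lst[0]=3 != 5: 0 + count([1, 1, 2, 3, 3, 1], 5)
lst[0]=1 != 5: 0 + count([1, 2, 3, 3, 1], 5)
lst[0]=1 != 5: 0 + count([2, 3, 3, 1], 5)
lst[0]=2 != 5: 0 + count([3, 3, 1], 5)
lst[0]=3 != 5: 0 + count([3, 1], 5)
lst[0]=3 != 5: 0 + count([1], 5)
lst[0]=1 != 5: 0 + count([], 5)
= 0


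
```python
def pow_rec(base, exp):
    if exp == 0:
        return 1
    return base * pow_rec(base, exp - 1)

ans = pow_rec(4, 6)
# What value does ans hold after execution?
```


pow_rec(4, 6)
= 4 * pow_rec(4, 5)
= 4 * 4 * pow_rec(4, 4)
= 4 * 4 * 4 * pow_rec(4, 3)
= 4 * 4 * 4 * 4 * pow_rec(4, 2)
= 4 * 4 * 4 * 4 * 4 * pow_rec(4, 1)
= 4 * 4 * 4 * 4 * 4 * 4 * pow_rec(4, 0)
= 4 * 4 * 4 * 4 * 4 * 4 * 1
= 4096


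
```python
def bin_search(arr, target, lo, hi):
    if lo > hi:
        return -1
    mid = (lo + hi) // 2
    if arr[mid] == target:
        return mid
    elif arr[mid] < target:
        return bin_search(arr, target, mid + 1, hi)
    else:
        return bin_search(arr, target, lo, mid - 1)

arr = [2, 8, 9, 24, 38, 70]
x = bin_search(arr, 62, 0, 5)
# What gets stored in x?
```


bin_search(arr, 62, 0, 5)
lo=0, hi=5, mid=2, arr[mid]=9
9 < 62, search right half
lo=3, hi=5, mid=4, arr[mid]=38
38 < 62, search right half
lo=5, hi=5, mid=5, arr[mid]=70
70 > 62, search left half
lo > hi, target not found, return -1
= -1


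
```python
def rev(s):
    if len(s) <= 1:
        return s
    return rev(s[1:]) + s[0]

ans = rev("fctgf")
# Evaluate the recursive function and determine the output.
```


rev("fctgf")
= rev("ctgf") + "f"
= rev("tgf") + "c" + "f"
= rev("gf") + "t" + "c" + "f"
= rev("f") + "g" + "t" + "c" + "f"
= "f" + "g" + "t" + "c" + "f"
= "fgtcf"


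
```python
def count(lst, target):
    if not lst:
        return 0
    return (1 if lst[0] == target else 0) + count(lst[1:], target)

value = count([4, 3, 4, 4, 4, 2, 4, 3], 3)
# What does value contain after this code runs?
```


count([4, 3, 4, 4, 4, 2, 4, 3], 3)
lst[0]=4 != 3: 0 + count([3, 4, 4, 4, 2, 4, 3], 3)
lst[0]=3 == 3: 1 + count([4, 4, 4, 2, 4, 3], 3)
lst[0]=4 != 3: 0 + count([4, 4, 2, 4, 3], 3)
lst[0]=4 != 3: 0 + count([4, 2, 4, 3], 3)
lst[0]=4 != 3: 0 + count([2, 4, 3], 3)
lst[0]=2 != 3: 0 + count([4, 3], 3)
lst[0]=4 != 3: 0 + count([3], 3)
lst[0]=3 == 3: 1 + count([], 3)
= 2


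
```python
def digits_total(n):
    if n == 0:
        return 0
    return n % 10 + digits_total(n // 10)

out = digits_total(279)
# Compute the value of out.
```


digits_total(279)
= 9 + digits_total(27)
= 9 + 7 + digits_total(2)
= 9 + 7 + 2 + digits_total(0)
= 9 + 7 + 2 + 0
= 18


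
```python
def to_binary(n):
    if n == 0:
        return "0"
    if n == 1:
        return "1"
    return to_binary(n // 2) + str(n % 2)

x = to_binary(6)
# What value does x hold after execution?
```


to_binary(6)
= to_binary(3) + "0"
= to_binary(1) + "1" + "0"
= "1" + "1" + "0"
= "110"


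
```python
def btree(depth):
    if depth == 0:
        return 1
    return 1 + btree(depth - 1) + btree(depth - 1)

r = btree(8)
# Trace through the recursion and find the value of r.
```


btree(8)
= 1 + btree(7) + btree(7)
= 1 + 2 * btree(7)
btree(k) = 2^(k+1) - 1
btree(0) = 1
btree(1) = 3
btree(2) = 7
btree(3) = 15
btree(4) = 31
btree(8) = 2^9 - 1 = 511


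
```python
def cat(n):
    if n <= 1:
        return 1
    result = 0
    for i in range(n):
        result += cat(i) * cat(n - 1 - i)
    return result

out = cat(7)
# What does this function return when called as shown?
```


cat(7)
= sum of cat(i) * cat(7-1-i) for i in 0..6
First compute sub-values bottom-up:
  cat(0) = 1, cat(1) = 1
  cat(2) = 1*1 + 1*1 = 2
  cat(3) = 1*2 + 1*1 + 2*1 = 5
  cat(4) = 1*5 + 1*2 + 2*1 + 5*1 = 14
  cat(5) = 1*14 + 1*5 + 2*2 + 5*1 + 14*1 = 42
  cat(6) = 1*42 + 1*14 + 2*5 + 5*2 + 14*1 + 42*1 = 132
Now cat(7):
  cat(0)*cat(6) = 1*132 = 132
  cat(1)*cat(5) = 1*42 = 42
  cat(2)*cat(4) = 2*14 = 28
  cat(3)*cat(3) = 5*5 = 25
  cat(4)*cat(2) = 14*2 = 28
  cat(5)*cat(1) = 42*1 = 42
  cat(6)*cat(0) = 132*1 = 132
= 132 + 42 + 28 + 25 + 28 + 42 + 132
= 429


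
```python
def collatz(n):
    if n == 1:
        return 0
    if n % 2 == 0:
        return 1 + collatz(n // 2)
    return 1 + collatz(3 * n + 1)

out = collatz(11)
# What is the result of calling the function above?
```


collatz(11)
11 is odd -> 3*11+1 = 34 -> collatz(34)
34 is even -> collatz(17)
17 is odd -> 3*17+1 = 52 -> collatz(52)
52 is even -> collatz(26)
26 is even -> collatz(13)
13 is odd -> 3*13+1 = 40 -> collatz(40)
40 is even -> collatz(20)
20 is even -> collatz(10)
10 is even -> collatz(5)
5 is odd -> 3*5+1 = 16 -> collatz(16)
16 is even -> collatz(8)
8 is even -> collatz(4)
4 is even -> collatz(2)
2 is even -> collatz(1)
Reached 1 after 14 steps
= 14


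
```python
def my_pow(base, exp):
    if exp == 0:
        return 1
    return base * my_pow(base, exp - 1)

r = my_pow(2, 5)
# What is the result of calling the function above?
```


my_pow(2, 5)
= 2 * my_pow(2, 4)
= 2 * 2 * my_pow(2, 3)
= 2 * 2 * 2 * my_pow(2, 2)
= 2 * 2 * 2 * 2 * my_pow(2, 1)
= 2 * 2 * 2 * 2 * 2 * my_pow(2, 0)
= 2 * 2 * 2 * 2 * 2 * 1
= 32


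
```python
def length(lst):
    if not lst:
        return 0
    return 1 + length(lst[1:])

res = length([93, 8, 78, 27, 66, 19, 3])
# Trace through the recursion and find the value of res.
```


length([93, 8, 78, 27, 66, 19, 3])
= 1 + length([8, 78, 27, 66, 19, 3])
= 1 + 1 + length([78, 27, 66, 19, 3])
= 1 + 1 + 1 + length([27, 66, 19, 3])
= 1 + 1 + 1 + 1 + length([66, 19, 3])
= 1 + 1 + 1 + 1 + 1 + length([19, 3])
= 1 + 1 + 1 + 1 + 1 + 1 + length([3])
= 1 + 1 + 1 + 1 + 1 + 1 + 1 + length([])
= 1 + 1 + 1 + 1 + 1 + 1 + 1 + 0
= 7


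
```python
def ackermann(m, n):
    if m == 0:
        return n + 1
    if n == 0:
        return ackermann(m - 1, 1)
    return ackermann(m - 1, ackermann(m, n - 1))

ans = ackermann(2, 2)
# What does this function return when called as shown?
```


ackermann(2, 2)
= ackermann(1, ackermann(2, 1))
First compute ackermann(2, 1) = 5
= ackermann(1, 5)
= 7


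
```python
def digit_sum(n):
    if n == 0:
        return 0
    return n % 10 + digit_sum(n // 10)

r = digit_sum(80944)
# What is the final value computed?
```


digit_sum(80944)
= 4 + digit_sum(8094)
= 4 + 4 + digit_sum(809)
= 4 + 4 + 9 + digit_sum(80)
= 4 + 4 + 9 + 0 + digit_sum(8)
= 4 + 4 + 9 + 0 + 8 + digit_sum(0)
= 4 + 4 + 9 + 0 + 8 + 0
= 25


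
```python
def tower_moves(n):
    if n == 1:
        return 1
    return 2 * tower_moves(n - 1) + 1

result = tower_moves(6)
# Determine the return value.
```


tower_moves(6)
= 2 * tower_moves(5) + 1
= 2 * (2 * tower_moves(4) + 1) + 1
= 2 * (2 * (2 * tower_moves(3) + 1) + 1) + 1
= 2 * (2 * (2 * (2 * tower_moves(2) + 1) + 1) + 1) + 1
= 2 * (2 * (2 * (2 * (2 * tower_moves(1) + 1) + 1) + 1) + 1) + 1
Now compute bottom-up:
tower_moves(1) = 1
tower_moves(2) = 2 * 1 + 1 = 3
tower_moves(3) = 2 * 3 + 1 = 7
tower_moves(4) = 2 * 7 + 1 = 15
tower_moves(5) = 2 * 15 + 1 = 31
tower_moves(6) = 2 * 31 + 1 = 63
= 63


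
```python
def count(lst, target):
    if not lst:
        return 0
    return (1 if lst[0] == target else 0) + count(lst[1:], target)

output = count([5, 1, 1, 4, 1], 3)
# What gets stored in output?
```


count([5, 1, 1, 4, 1], 3)
lst[0]=5 != 3: 0 + count([1, 1, 4, 1], 3)
lst[0]=1 != 3: 0 + count([1, 4, 1], 3)
lst[0]=1 != 3: 0 + count([4, 1], 3)
lst[0]=4 != 3: 0 + count([1], 3)
lst[0]=1 != 3: 0 + count([], 3)
= 0


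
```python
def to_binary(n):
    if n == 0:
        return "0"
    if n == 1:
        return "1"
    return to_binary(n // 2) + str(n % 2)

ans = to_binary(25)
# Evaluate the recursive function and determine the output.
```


to_binary(25)
= to_binary(12) + "1"
= to_binary(6) + "0" + "1"
= to_binary(3) + "0" + "0" + "1"
= to_binary(1) + "1" + "0" + "0" + "1"
= "1" + "1" + "0" + "0" + "1"
= "11001"


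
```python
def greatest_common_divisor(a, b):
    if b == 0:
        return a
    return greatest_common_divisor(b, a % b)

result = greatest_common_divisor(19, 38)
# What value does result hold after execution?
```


greatest_common_divisor(19, 38)
= greatest_common_divisor(38, 19 % 38) = greatest_common_divisor(38, 19)
= greatest_common_divisor(19, 38 % 19) = greatest_common_divisor(19, 0)
b == 0, return a = 19


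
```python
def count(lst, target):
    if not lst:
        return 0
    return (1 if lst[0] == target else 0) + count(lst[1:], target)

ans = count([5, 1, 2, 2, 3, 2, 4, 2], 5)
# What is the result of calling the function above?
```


count([5, 1, 2, 2, 3, 2, 4, 2], 5)
lst[0]=5 == 5: 1 + count([1, 2, 2, 3, 2, 4, 2], 5)
lst[0]=1 != 5: 0 + count([2, 2, 3, 2, 4, 2], 5)
lst[0]=2 != 5: 0 + count([2, 3, 2, 4, 2], 5)
lst[0]=2 != 5: 0 + count([3, 2, 4, 2], 5)
lst[0]=3 != 5: 0 + count([2, 4, 2], 5)
lst[0]=2 != 5: 0 + count([4, 2], 5)
lst[0]=4 != 5: 0 + count([2], 5)
lst[0]=2 != 5: 0 + count([], 5)
= 1


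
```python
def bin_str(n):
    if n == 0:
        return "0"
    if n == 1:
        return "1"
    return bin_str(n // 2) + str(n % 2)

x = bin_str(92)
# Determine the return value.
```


bin_str(92)
= bin_str(46) + "0"
= bin_str(23) + "0" + "0"
= bin_str(11) + "1" + "0" + "0"
= bin_str(5) + "1" + "1" + "0" + "0"
= bin_str(2) + "1" + "1" + "1" + "0" + "0"
= bin_str(1) + "0" + "1" + "1" + "1" + "0" + "0"
= "1" + "0" + "1" + "1" + "1" + "0" + "0"
= "1011100"


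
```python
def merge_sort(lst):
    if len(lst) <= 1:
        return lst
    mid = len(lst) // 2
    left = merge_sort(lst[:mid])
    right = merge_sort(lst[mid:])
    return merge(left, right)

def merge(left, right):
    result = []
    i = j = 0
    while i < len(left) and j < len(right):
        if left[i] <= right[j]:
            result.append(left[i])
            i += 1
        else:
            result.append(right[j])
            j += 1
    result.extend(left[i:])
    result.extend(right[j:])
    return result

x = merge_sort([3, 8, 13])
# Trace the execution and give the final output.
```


merge_sort([3, 8, 13])
Split into [3] and [8, 13]
Left sorted: [3]
Right sorted: [8, 13]
Merge [3] and [8, 13]
= [3, 8, 13]


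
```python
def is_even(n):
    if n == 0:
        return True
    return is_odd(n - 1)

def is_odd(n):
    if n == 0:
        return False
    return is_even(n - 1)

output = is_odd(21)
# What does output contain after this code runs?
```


is_odd(21)
= is_even(20)
= is_odd(19)
= is_even(18)
= is_odd(17)
= is_even(16)
= is_odd(15)
= is_even(14)
= is_odd(13)
= is_even(12)
= is_odd(11)
= is_even(10)
= is_odd(9)
= is_even(8)
= is_odd(7)
= is_even(6)
= is_odd(5)
= is_even(4)
= is_odd(3)
= is_even(2)
= is_odd(1)
= is_even(0)
n == 0: return True
= True


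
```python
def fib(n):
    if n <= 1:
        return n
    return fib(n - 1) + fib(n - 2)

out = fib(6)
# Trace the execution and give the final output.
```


fib(6)
= fib(5) + fib(4)
= (fib(4) + fib(3)) + fib(4)
Computing bottom-up: fib(0)=0, fib(1)=1, fib(2)=1, fib(3)=2, fib(4)=3, fib(5)=5, fib(6)=8
= 8


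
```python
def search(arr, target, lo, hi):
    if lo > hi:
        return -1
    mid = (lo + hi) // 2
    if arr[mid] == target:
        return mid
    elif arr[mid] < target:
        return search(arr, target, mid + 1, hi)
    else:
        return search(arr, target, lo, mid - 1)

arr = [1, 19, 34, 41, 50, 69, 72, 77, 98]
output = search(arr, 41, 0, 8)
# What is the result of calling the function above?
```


search(arr, 41, 0, 8)
lo=0, hi=8, mid=4, arr[mid]=50
50 > 41, search left half
lo=0, hi=3, mid=1, arr[mid]=19
19 < 41, search right half
lo=2, hi=3, mid=2, arr[mid]=34
34 < 41, search right half
lo=3, hi=3, mid=3, arr[mid]=41
arr[3] == 41, found at index 3
= 3


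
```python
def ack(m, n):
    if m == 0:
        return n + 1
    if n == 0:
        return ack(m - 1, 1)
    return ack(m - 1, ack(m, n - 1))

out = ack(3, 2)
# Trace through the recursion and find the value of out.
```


ack(3, 2)
= ack(2, ack(3, 1))
First compute ack(3, 1) = 13
= ack(2, 13)
= 29


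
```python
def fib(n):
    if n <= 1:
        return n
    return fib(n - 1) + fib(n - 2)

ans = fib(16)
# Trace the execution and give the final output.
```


fib(16)
= fib(15) + fib(14)
= (fib(14) + fib(13)) + fib(14)
Computing bottom-up: fib(0)=0, fib(1)=1, fib(2)=1, fib(3)=2, fib(4)=3, fib(5)=5, fib(6)=8, fib(7)=13, fib(8)=21, fib(9)=34, fib(10)=55, fib(11)=89, fib(12)=144, fib(13)=233, fib(14)=377, fib(15)=610, fib(16)=987
= 987


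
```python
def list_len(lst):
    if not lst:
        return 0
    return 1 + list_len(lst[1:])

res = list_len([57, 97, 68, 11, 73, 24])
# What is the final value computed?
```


list_len([57, 97, 68, 11, 73, 24])
= 1 + list_len([97, 68, 11, 73, 24])
= 1 + 1 + list_len([68, 11, 73, 24])
= 1 + 1 + 1 + list_len([11, 73, 24])
= 1 + 1 + 1 + 1 + list_len([73, 24])
= 1 + 1 + 1 + 1 + 1 + list_len([24])
= 1 + 1 + 1 + 1 + 1 + 1 + list_len([])
= 1 + 1 + 1 + 1 + 1 + 1 + 0
= 6


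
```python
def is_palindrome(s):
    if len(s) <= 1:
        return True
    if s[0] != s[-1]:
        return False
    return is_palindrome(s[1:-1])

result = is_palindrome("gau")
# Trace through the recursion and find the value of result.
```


is_palindrome("gau")
"gau": s[0]='g' != s[-1]='u' -> False
= False


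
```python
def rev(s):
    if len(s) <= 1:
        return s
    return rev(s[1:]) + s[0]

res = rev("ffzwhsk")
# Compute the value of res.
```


rev("ffzwhsk")
= rev("fzwhsk") + "f"
= rev("zwhsk") + "f" + "f"
= rev("whsk") + "z" + "f" + "f"
= rev("hsk") + "w" + "z" + "f" + "f"
= rev("sk") + "h" + "w" + "z" + "f" + "f"
= rev("k") + "s" + "h" + "w" + "z" + "f" + "f"
= "k" + "s" + "h" + "w" + "z" + "f" + "f"
= "kshwzff"


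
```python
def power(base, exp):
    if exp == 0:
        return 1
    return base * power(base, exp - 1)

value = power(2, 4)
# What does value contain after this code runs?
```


power(2, 4)
= 2 * power(2, 3)
= 2 * 2 * power(2, 2)
= 2 * 2 * 2 * power(2, 1)
= 2 * 2 * 2 * 2 * power(2, 0)
= 2 * 2 * 2 * 2 * 1
= 16


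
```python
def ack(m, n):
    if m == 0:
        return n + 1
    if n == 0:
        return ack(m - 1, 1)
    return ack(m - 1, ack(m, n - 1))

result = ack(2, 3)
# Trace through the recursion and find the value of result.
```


ack(2, 3)
= ack(1, ack(2, 2))
First compute ack(2, 2) = 7
= ack(1, 7)
= 9


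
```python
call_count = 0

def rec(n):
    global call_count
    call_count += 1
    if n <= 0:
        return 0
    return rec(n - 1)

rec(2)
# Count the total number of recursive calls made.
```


rec(2) calls rec(1) calls ... calls rec(0)
Total calls: 2 + 1 (for base case) = 3


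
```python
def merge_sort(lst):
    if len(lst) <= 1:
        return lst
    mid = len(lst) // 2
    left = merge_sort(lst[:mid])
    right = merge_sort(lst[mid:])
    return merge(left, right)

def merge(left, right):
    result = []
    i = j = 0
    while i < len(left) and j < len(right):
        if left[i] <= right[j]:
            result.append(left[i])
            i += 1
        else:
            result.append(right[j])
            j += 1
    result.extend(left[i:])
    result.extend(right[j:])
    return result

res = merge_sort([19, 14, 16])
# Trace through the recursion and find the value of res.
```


merge_sort([19, 14, 16])
Split into [19] and [14, 16]
Left sorted: [19]
Right sorted: [14, 16]
Merge [19] and [14, 16]
= [14, 16, 19]


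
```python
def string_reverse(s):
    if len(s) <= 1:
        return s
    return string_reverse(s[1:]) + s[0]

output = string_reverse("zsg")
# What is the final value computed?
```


string_reverse("zsg")
= string_reverse("sg") + "z"
= string_reverse("g") + "s" + "z"
= "g" + "s" + "z"
= "gsz"


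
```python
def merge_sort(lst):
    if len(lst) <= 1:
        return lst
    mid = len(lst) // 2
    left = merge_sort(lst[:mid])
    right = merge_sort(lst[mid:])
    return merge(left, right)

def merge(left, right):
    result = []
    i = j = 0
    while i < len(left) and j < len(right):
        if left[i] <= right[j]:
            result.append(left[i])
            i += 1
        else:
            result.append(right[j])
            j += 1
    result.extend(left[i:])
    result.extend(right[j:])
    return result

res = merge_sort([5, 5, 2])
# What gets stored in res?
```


merge_sort([5, 5, 2])
Split into [5] and [5, 2]
Left sorted: [5]
Right sorted: [2, 5]
Merge [5] and [2, 5]
= [2, 5, 5]


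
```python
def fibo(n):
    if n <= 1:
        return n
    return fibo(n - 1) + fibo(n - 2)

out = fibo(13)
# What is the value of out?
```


fibo(13)
= fibo(12) + fibo(11)
= (fibo(11) + fibo(10)) + fibo(11)
Computing bottom-up: fibo(0)=0, fibo(1)=1, fibo(2)=1, fibo(3)=2, fibo(4)=3, fibo(5)=5, fibo(6)=8, fibo(7)=13, fibo(8)=21, fibo(9)=34, fibo(10)=55, fibo(11)=89, fibo(12)=144, fibo(13)=233
= 233


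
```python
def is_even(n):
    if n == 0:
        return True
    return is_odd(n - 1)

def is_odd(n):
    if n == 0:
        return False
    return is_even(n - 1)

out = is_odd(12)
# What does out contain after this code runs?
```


is_odd(12)
= is_even(11)
= is_odd(10)
= is_even(9)
= is_odd(8)
= is_even(7)
= is_odd(6)
= is_even(5)
= is_odd(4)
= is_even(3)
= is_odd(2)
= is_even(1)
= is_odd(0)
n == 0: return False
= False


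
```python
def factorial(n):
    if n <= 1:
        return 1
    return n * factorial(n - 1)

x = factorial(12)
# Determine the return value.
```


factorial(12)
= 12 * factorial(11)
= 12 * 11 * factorial(10)
= 12 * 11 * 10 * factorial(9)
= 12 * 11 * 10 * 9 * factorial(8)
= 12 * 11 * 10 * 9 * 8 * factorial(7)
= 12 * 11 * 10 * 9 * 8 * 7 * factorial(6)
= 12 * 11 * 10 * 9 * 8 * 7 * 6 * factorial(5)
= 12 * 11 * 10 * 9 * 8 * 7 * 6 * 5 * factorial(4)
= 12 * 11 * 10 * 9 * 8 * 7 * 6 * 5 * 4 * factorial(3)
= 12 * 11 * 10 * 9 * 8 * 7 * 6 * 5 * 4 * 3 * factorial(2)
= 12 * 11 * 10 * 9 * 8 * 7 * 6 * 5 * 4 * 3 * 2 * factorial(1)
= 12 * 11 * 10 * 9 * 8 * 7 * 6 * 5 * 4 * 3 * 2 * 1
= 479001600


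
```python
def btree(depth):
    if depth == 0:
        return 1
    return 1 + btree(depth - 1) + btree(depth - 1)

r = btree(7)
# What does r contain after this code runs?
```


btree(7)
= 1 + btree(6) + btree(6)
= 1 + 2 * btree(6)
btree(k) = 2^(k+1) - 1
btree(0) = 1
btree(1) = 3
btree(2) = 7
btree(3) = 15
btree(4) = 31
btree(7) = 2^8 - 1 = 255


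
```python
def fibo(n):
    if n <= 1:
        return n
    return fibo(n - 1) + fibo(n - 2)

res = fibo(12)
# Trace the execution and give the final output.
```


fibo(12)
= fibo(11) + fibo(10)
= (fibo(10) + fibo(9)) + fibo(10)
Computing bottom-up: fibo(0)=0, fibo(1)=1, fibo(2)=1, fibo(3)=2, fibo(4)=3, fibo(5)=5, fibo(6)=8, fibo(7)=13, fibo(8)=21, fibo(9)=34, fibo(10)=55, fibo(11)=89, fibo(12)=144
= 144


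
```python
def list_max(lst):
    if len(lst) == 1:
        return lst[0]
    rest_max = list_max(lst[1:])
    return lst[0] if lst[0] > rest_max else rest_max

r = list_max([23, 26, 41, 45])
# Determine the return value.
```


list_max([23, 26, 41, 45])
= compare 23 with list_max([26, 41, 45])
= compare 26 with list_max([41, 45])
= compare 41 with list_max([45])
Base: list_max([45]) = 45
compare 41 with 45: max = 45
compare 26 with 45: max = 45
compare 23 with 45: max = 45
= 45


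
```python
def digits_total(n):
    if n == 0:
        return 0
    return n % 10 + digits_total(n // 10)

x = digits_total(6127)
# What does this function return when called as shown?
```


digits_total(6127)
= 7 + digits_total(612)
= 7 + 2 + digits_total(61)
= 7 + 2 + 1 + digits_total(6)
= 7 + 2 + 1 + 6 + digits_total(0)
= 7 + 2 + 1 + 6 + 0
= 16


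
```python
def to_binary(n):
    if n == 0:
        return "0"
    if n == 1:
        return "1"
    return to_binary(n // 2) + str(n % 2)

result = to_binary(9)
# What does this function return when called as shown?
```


to_binary(9)
= to_binary(4) + "1"
= to_binary(2) + "0" + "1"
= to_binary(1) + "0" + "0" + "1"
= "1" + "0" + "0" + "1"
= "1001"


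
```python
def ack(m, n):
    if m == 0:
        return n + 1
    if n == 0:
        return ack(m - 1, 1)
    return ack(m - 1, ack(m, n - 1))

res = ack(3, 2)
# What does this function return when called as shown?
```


ack(3, 2)
= ack(2, ack(3, 1))
First compute ack(3, 1) = 13
= ack(2, 13)
= 29


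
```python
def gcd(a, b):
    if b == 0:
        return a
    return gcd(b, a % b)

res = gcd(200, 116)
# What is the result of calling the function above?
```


gcd(200, 116)
= gcd(116, 200 % 116) = gcd(116, 84)
= gcd(84, 116 % 84) = gcd(84, 32)
= gcd(32, 84 % 32) = gcd(32, 20)
= gcd(20, 32 % 20) = gcd(20, 12)
= gcd(12, 20 % 12) = gcd(12, 8)
= gcd(8, 12 % 8) = gcd(8, 4)
= gcd(4, 8 % 4) = gcd(4, 0)
b == 0, return a = 4


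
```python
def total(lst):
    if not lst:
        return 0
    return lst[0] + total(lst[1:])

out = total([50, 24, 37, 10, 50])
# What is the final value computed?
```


total([50, 24, 37, 10, 50])
= 50 + total([24, 37, 10, 50])
= 50 + 24 + total([37, 10, 50])
= 50 + 24 + 37 + total([10, 50])
= 50 + 24 + 37 + 10 + total([50])
= 50 + 24 + 37 + 10 + 50 + total([])
= 50 + 24 + 37 + 10 + 50 + 0
= 171


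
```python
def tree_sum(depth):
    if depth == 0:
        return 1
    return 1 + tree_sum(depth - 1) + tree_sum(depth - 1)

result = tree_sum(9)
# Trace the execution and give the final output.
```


tree_sum(9)
= 1 + tree_sum(8) + tree_sum(8)
= 1 + 2 * tree_sum(8)
tree_sum(k) = 2^(k+1) - 1
tree_sum(0) = 1
tree_sum(1) = 3
tree_sum(2) = 7
tree_sum(3) = 15
tree_sum(4) = 31
tree_sum(9) = 2^10 - 1 = 1023


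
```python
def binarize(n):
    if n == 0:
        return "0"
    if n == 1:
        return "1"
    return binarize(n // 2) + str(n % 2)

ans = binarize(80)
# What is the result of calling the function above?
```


binarize(80)
= binarize(40) + "0"
= binarize(20) + "0" + "0"
= binarize(10) + "0" + "0" + "0"
= binarize(5) + "0" + "0" + "0" + "0"
= binarize(2) + "1" + "0" + "0" + "0" + "0"
= binarize(1) + "0" + "1" + "0" + "0" + "0" + "0"
= "1" + "0" + "1" + "0" + "0" + "0" + "0"
= "1010000"


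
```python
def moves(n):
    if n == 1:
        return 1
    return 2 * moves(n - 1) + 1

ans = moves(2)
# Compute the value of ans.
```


moves(2)
= 2 * moves(1) + 1
Now compute bottom-up:
moves(1) = 1
moves(2) = 2 * 1 + 1 = 3
= 3


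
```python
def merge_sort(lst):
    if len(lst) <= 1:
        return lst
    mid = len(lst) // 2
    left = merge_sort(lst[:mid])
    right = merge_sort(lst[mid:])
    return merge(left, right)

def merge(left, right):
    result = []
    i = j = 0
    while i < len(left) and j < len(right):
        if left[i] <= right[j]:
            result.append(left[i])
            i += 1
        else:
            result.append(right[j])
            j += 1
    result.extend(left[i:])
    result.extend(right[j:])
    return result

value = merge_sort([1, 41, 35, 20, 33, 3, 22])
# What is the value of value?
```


merge_sort([1, 41, 35, 20, 33, 3, 22])
Split into [1, 41, 35] and [20, 33, 3, 22]
Left sorted: [1, 35, 41]
Right sorted: [3, 20, 22, 33]
Merge [1, 35, 41] and [3, 20, 22, 33]
= [1, 3, 20, 22, 33, 35, 41]


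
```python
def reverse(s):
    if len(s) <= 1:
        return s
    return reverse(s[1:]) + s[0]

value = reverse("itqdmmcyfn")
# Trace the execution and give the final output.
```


reverse("itqdmmcyfn")
= reverse("tqdmmcyfn") + "i"
= reverse("qdmmcyfn") + "t" + "i"
= reverse("dmmcyfn") + "q" + "t" + "i"
= reverse("mmcyfn") + "d" + "q" + "t" + "i"
= reverse("mcyfn") + "m" + "d" + "q" + "t" + "i"
= reverse("cyfn") + "m" + "m" + "d" + "q" + "t" + "i"
= reverse("yfn") + "c" + "m" + "m" + "d" + "q" + "t" + "i"
= reverse("fn") + "y" + "c" + "m" + "m" + "d" + "q" + "t" + "i"
= reverse("n") + "f" + "y" + "c" + "m" + "m" + "d" + "q" + "t" + "i"
= "n" + "f" + "y" + "c" + "m" + "m" + "d" + "q" + "t" + "i"
= "nfycmmdqti"


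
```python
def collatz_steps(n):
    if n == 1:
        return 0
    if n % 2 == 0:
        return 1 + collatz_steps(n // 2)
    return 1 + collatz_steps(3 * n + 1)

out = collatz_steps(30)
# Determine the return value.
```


collatz_steps(30)
30 is even -> collatz_steps(15)
15 is odd -> 3*15+1 = 46 -> collatz_steps(46)
46 is even -> collatz_steps(23)
23 is odd -> 3*23+1 = 70 -> collatz_steps(70)
70 is even -> collatz_steps(35)
35 is odd -> 3*35+1 = 106 -> collatz_steps(106)
106 is even -> collatz_steps(53)
53 is odd -> 3*53+1 = 160 -> collatz_steps(160)
160 is even -> collatz_steps(80)
80 is even -> collatz_steps(40)
40 is even -> collatz_steps(20)
20 is even -> collatz_steps(10)
10 is even -> collatz_steps(5)
5 is odd -> 3*5+1 = 16 -> collatz_steps(16)
16 is even -> collatz_steps(8)
8 is even -> collatz_steps(4)
4 is even -> collatz_steps(2)
2 is even -> collatz_steps(1)
Reached 1 after 18 steps
= 18
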